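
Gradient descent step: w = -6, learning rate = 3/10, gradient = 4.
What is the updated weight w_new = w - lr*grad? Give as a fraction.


w_new = -6 - 3/10 * 4 = -6 - 6/5 = -36/5.

-36/5


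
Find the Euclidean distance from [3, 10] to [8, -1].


d = sqrt(sum of squared differences). (3-8)^2=25, (10--1)^2=121. Sum = 146.

sqrt(146)


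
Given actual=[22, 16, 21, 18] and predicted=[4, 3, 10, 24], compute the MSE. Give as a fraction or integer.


MSE = (1/4) * ((22-4)^2=324 + (16-3)^2=169 + (21-10)^2=121 + (18-24)^2=36). Sum = 650. MSE = 325/2.

325/2


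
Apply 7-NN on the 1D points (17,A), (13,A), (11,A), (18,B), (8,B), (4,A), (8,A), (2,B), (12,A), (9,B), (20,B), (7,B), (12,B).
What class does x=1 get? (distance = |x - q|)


Distances: |17-1|=16, |13-1|=12, |11-1|=10, |18-1|=17, |8-1|=7, |4-1|=3, |8-1|=7, |2-1|=1, |12-1|=11, |9-1|=8, |20-1|=19, |7-1|=6, |12-1|=11. 7 nearest: (2,B), (4,A), (7,B), (8,A), (8,B), (9,B), (11,A). Counts: {'B': 4, 'A': 3}. Majority class: B.

B


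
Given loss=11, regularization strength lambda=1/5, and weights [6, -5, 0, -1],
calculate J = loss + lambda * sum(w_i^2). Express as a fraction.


L2 sq norm = sum(w^2) = 62. J = 11 + 1/5 * 62 = 117/5.

117/5


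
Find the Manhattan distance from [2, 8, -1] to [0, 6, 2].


d = sum of absolute differences: |2-0|=2 + |8-6|=2 + |-1-2|=3 = 7.

7


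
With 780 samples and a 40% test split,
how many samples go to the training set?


Test set = 780 * 40% = 312. Training set = 780 - 312 = 468.

468


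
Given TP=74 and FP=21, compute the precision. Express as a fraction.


Precision = TP / (TP + FP) = 74 / 95 = 74/95.

74/95


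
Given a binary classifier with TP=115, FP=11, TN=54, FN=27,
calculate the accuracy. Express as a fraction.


Accuracy = (TP + TN) / (TP + TN + FP + FN) = (115 + 54) / 207 = 169/207.

169/207


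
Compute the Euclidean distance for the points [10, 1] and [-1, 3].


d = sqrt(sum of squared differences). (10--1)^2=121, (1-3)^2=4. Sum = 125.

sqrt(125)


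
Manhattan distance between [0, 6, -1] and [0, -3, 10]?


d = sum of absolute differences: |0-0|=0 + |6--3|=9 + |-1-10|=11 = 20.

20


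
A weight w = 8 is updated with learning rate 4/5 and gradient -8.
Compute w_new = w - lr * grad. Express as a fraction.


w_new = 8 - 4/5 * -8 = 8 - -32/5 = 72/5.

72/5


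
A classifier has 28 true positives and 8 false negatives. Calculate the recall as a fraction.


Recall = TP / (TP + FN) = 28 / 36 = 7/9.

7/9


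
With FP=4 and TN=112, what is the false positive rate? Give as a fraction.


FPR = FP / (FP + TN) = 4 / 116 = 1/29.

1/29


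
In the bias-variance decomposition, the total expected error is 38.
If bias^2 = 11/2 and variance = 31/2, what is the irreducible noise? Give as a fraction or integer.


Total error = bias^2 + variance + irreducible noise. So irreducible noise = 38 - 11/2 - 31/2 = 17.

17


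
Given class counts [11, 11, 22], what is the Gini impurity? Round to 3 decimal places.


Total = 44. Proportions: 11/44, 11/44, 22/44. sum(p_i^2) = 0.3750. Gini = 1 - 0.3750 = 0.6250, which rounds to 0.625.

0.625


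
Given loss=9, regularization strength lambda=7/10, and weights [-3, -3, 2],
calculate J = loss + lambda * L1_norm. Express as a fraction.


L1 norm = sum(|w|) = 8. J = 9 + 7/10 * 8 = 73/5.

73/5


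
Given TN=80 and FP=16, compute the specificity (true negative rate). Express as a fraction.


Specificity = TN / (TN + FP) = 80 / 96 = 5/6.

5/6


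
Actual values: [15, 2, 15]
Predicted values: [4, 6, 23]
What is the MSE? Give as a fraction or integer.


MSE = (1/3) * ((15-4)^2=121 + (2-6)^2=16 + (15-23)^2=64). Sum = 201. MSE = 67.

67


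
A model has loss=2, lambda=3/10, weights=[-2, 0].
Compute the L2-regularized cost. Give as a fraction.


L2 sq norm = sum(w^2) = 4. J = 2 + 3/10 * 4 = 16/5.

16/5


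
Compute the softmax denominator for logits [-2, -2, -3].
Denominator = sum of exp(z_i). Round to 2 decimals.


Denom = e^-2=0.1353 + e^-2=0.1353 + e^-3=0.0498. Sum = 0.3204, which rounds to 0.32.

0.32


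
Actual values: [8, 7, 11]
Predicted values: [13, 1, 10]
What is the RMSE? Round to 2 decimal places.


MSE = 20.6667. RMSE = sqrt(20.6667) = 4.55.

4.55


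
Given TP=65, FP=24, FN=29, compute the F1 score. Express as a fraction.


Precision = 65/89 = 65/89. Recall = 65/94 = 65/94. F1 = 2*P*R/(P+R) = 130/183.

130/183


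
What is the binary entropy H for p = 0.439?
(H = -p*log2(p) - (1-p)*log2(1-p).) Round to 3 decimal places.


H = -0.439*log2(0.439) - 0.561*log2(0.561) = 0.989.

0.989


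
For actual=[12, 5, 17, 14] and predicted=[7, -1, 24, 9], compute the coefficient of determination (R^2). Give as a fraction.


Mean(y) = 12. SS_res = 135. SS_tot = 78. R^2 = 1 - 135/(78) = -19/26.

-19/26


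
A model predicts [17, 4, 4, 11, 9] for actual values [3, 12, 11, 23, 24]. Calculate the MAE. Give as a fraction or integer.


MAE = (1/5) * (|3-17|=14 + |12-4|=8 + |11-4|=7 + |23-11|=12 + |24-9|=15). Sum = 56. MAE = 56/5.

56/5


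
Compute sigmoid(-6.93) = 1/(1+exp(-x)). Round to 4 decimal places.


sigma(-6.93) = 1/(1+e^(6.93)) = 1/(1+1022.493980) = 1/1023.493980 = 0.0010.

0.0010


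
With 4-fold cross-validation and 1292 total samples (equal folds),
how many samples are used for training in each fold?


Each validation fold has 1292/4 = 323 samples. Training set = 1292 - 323 = 969.

969


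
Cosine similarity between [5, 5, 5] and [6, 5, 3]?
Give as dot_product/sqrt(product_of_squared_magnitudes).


dot = 70. |a|^2 = 75, |b|^2 = 70. cos = 70/sqrt(5250).

70/sqrt(5250)


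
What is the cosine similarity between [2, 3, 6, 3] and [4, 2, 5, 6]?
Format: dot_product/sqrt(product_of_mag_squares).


dot = 62. |a|^2 = 58, |b|^2 = 81. cos = 62/sqrt(4698).

62/sqrt(4698)


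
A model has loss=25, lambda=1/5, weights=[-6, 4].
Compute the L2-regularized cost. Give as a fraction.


L2 sq norm = sum(w^2) = 52. J = 25 + 1/5 * 52 = 177/5.

177/5


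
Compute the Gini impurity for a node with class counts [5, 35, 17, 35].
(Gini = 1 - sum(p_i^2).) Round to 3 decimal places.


Total = 92. Proportions: 5/92, 35/92, 17/92, 35/92. sum(p_i^2) = 0.3266. Gini = 1 - 0.3266 = 0.6734, which rounds to 0.673.

0.673


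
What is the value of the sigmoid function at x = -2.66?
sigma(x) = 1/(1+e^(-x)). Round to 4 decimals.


sigma(-2.66) = 1/(1+e^(2.66)) = 1/(1+14.296289) = 1/15.296289 = 0.0654.

0.0654


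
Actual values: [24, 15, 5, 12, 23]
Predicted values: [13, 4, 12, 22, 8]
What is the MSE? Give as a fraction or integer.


MSE = (1/5) * ((24-13)^2=121 + (15-4)^2=121 + (5-12)^2=49 + (12-22)^2=100 + (23-8)^2=225). Sum = 616. MSE = 616/5.

616/5


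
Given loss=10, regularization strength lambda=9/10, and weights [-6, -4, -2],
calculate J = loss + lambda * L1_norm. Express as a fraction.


L1 norm = sum(|w|) = 12. J = 10 + 9/10 * 12 = 104/5.

104/5


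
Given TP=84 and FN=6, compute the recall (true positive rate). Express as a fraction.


Recall = TP / (TP + FN) = 84 / 90 = 14/15.

14/15


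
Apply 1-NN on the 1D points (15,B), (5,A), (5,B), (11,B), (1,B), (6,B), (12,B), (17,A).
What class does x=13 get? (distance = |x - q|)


Distances: |15-13|=2, |5-13|=8, |5-13|=8, |11-13|=2, |1-13|=12, |6-13|=7, |12-13|=1, |17-13|=4. 1 nearest: (12,B). Counts: {'B': 1}. Majority class: B.

B


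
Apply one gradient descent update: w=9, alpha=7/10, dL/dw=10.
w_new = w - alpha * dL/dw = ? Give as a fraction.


w_new = 9 - 7/10 * 10 = 9 - 7 = 2.

2


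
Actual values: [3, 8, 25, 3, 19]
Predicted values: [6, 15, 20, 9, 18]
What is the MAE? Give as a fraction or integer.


MAE = (1/5) * (|3-6|=3 + |8-15|=7 + |25-20|=5 + |3-9|=6 + |19-18|=1). Sum = 22. MAE = 22/5.

22/5


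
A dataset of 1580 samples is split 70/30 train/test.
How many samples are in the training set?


Test set = 1580 * 30% = 474. Training set = 1580 - 474 = 1106.

1106


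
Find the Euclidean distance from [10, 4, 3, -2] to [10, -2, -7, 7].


d = sqrt(sum of squared differences). (10-10)^2=0, (4--2)^2=36, (3--7)^2=100, (-2-7)^2=81. Sum = 217.

sqrt(217)


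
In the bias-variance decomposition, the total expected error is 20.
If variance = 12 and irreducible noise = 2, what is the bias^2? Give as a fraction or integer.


Total error = bias^2 + variance + irreducible noise. So bias^2 = 20 - 12 - 2 = 6.

6


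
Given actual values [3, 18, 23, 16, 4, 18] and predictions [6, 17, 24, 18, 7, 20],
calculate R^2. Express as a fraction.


Mean(y) = 41/3. SS_res = 28. SS_tot = 1012/3. R^2 = 1 - 28/(1012/3) = 232/253.

232/253


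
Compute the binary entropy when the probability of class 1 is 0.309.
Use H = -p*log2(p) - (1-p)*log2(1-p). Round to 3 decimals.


H = -0.309*log2(0.309) - 0.691*log2(0.691) = 0.892.

0.892


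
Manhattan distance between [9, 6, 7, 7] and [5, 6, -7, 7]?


d = sum of absolute differences: |9-5|=4 + |6-6|=0 + |7--7|=14 + |7-7|=0 = 18.

18


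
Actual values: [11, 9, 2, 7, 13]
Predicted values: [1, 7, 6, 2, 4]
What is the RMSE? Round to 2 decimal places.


MSE = 45.2000. RMSE = sqrt(45.2000) = 6.72.

6.72


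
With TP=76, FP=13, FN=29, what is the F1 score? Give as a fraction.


Precision = 76/89 = 76/89. Recall = 76/105 = 76/105. F1 = 2*P*R/(P+R) = 76/97.

76/97


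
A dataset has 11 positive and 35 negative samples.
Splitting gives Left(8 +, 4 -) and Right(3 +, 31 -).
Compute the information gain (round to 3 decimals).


H(parent) = 0.7936. H(left) = 0.9183, H(right) = 0.4306. Weighted = (12/46)*0.9183 + (34/46)*0.4306 = 0.5578. IG = 0.7936 - 0.5578 = 0.2358, which rounds to 0.236.

0.236


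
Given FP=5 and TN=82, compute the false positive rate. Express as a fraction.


FPR = FP / (FP + TN) = 5 / 87 = 5/87.

5/87


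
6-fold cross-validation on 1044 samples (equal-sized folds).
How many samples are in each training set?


Each validation fold has 1044/6 = 174 samples. Training set = 1044 - 174 = 870.

870


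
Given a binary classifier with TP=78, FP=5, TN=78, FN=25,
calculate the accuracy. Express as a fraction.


Accuracy = (TP + TN) / (TP + TN + FP + FN) = (78 + 78) / 186 = 26/31.

26/31


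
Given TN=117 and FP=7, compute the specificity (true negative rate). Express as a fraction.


Specificity = TN / (TN + FP) = 117 / 124 = 117/124.

117/124


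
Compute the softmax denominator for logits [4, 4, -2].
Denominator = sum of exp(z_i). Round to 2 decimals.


Denom = e^4=54.5982 + e^4=54.5982 + e^-2=0.1353. Sum = 109.3317, which rounds to 109.33.

109.33


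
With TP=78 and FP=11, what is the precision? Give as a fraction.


Precision = TP / (TP + FP) = 78 / 89 = 78/89.

78/89


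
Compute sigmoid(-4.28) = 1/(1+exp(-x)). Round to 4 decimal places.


sigma(-4.28) = 1/(1+e^(4.28)) = 1/(1+72.240440) = 1/73.240440 = 0.0137.

0.0137


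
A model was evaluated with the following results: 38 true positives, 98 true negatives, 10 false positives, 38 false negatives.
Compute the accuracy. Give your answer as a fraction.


Accuracy = (TP + TN) / (TP + TN + FP + FN) = (38 + 98) / 184 = 17/23.

17/23


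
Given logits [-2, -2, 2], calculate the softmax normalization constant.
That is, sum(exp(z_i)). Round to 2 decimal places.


Denom = e^-2=0.1353 + e^-2=0.1353 + e^2=7.3891. Sum = 7.6597, which rounds to 7.66.

7.66


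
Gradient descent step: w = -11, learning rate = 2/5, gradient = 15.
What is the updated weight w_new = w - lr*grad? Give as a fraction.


w_new = -11 - 2/5 * 15 = -11 - 6 = -17.

-17


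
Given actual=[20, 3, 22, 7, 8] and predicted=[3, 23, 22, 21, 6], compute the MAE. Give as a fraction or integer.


MAE = (1/5) * (|20-3|=17 + |3-23|=20 + |22-22|=0 + |7-21|=14 + |8-6|=2). Sum = 53. MAE = 53/5.

53/5


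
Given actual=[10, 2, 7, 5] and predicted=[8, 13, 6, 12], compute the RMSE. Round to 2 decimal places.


MSE = 43.7500. RMSE = sqrt(43.7500) = 6.61.

6.61


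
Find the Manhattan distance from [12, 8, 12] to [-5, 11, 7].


d = sum of absolute differences: |12--5|=17 + |8-11|=3 + |12-7|=5 = 25.

25


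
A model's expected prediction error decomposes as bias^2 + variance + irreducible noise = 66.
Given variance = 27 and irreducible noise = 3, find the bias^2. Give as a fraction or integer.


Total error = bias^2 + variance + irreducible noise. So bias^2 = 66 - 27 - 3 = 36.

36


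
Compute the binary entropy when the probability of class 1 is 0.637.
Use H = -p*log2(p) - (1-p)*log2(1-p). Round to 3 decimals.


H = -0.637*log2(0.637) - 0.363*log2(0.363) = 0.945.

0.945


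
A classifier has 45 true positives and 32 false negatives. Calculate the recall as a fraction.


Recall = TP / (TP + FN) = 45 / 77 = 45/77.

45/77


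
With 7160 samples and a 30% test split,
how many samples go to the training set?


Test set = 7160 * 30% = 2148. Training set = 7160 - 2148 = 5012.

5012


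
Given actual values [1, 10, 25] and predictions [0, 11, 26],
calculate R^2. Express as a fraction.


Mean(y) = 12. SS_res = 3. SS_tot = 294. R^2 = 1 - 3/(294) = 97/98.

97/98


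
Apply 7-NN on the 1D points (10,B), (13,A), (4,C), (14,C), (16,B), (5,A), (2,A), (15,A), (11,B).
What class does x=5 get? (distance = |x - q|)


Distances: |10-5|=5, |13-5|=8, |4-5|=1, |14-5|=9, |16-5|=11, |5-5|=0, |2-5|=3, |15-5|=10, |11-5|=6. 7 nearest: (5,A), (4,C), (2,A), (10,B), (11,B), (13,A), (14,C). Counts: {'A': 3, 'C': 2, 'B': 2}. Majority class: A.

A


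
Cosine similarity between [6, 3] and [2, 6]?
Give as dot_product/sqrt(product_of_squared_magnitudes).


dot = 30. |a|^2 = 45, |b|^2 = 40. cos = 30/sqrt(1800).

30/sqrt(1800)


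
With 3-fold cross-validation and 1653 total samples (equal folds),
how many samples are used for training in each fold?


Each validation fold has 1653/3 = 551 samples. Training set = 1653 - 551 = 1102.

1102


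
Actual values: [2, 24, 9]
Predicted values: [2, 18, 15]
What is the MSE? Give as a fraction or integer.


MSE = (1/3) * ((2-2)^2=0 + (24-18)^2=36 + (9-15)^2=36). Sum = 72. MSE = 24.

24


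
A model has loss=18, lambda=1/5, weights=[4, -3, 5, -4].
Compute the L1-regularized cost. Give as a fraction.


L1 norm = sum(|w|) = 16. J = 18 + 1/5 * 16 = 106/5.

106/5


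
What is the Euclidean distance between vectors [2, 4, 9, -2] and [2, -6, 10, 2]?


d = sqrt(sum of squared differences). (2-2)^2=0, (4--6)^2=100, (9-10)^2=1, (-2-2)^2=16. Sum = 117.

sqrt(117)


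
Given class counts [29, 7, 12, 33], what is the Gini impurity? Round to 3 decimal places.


Total = 81. Proportions: 29/81, 7/81, 12/81, 33/81. sum(p_i^2) = 0.3236. Gini = 1 - 0.3236 = 0.6764, which rounds to 0.676.

0.676


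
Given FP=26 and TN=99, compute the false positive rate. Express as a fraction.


FPR = FP / (FP + TN) = 26 / 125 = 26/125.

26/125


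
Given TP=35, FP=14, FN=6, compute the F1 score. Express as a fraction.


Precision = 35/49 = 5/7. Recall = 35/41 = 35/41. F1 = 2*P*R/(P+R) = 7/9.

7/9


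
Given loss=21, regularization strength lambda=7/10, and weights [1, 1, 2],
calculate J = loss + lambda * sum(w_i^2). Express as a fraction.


L2 sq norm = sum(w^2) = 6. J = 21 + 7/10 * 6 = 126/5.

126/5


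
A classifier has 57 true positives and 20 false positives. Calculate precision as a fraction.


Precision = TP / (TP + FP) = 57 / 77 = 57/77.

57/77


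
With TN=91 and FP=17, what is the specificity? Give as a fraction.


Specificity = TN / (TN + FP) = 91 / 108 = 91/108.

91/108


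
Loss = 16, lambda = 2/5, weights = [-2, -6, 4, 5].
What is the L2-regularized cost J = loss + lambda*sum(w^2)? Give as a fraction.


L2 sq norm = sum(w^2) = 81. J = 16 + 2/5 * 81 = 242/5.

242/5


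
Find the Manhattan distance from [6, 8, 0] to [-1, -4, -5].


d = sum of absolute differences: |6--1|=7 + |8--4|=12 + |0--5|=5 = 24.

24


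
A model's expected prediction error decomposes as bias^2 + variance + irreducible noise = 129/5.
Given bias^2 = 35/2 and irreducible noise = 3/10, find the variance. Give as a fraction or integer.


Total error = bias^2 + variance + irreducible noise. So variance = 129/5 - 35/2 - 3/10 = 8.

8


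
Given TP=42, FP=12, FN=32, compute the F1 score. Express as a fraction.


Precision = 42/54 = 7/9. Recall = 42/74 = 21/37. F1 = 2*P*R/(P+R) = 21/32.

21/32


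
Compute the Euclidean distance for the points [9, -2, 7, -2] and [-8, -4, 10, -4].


d = sqrt(sum of squared differences). (9--8)^2=289, (-2--4)^2=4, (7-10)^2=9, (-2--4)^2=4. Sum = 306.

sqrt(306)


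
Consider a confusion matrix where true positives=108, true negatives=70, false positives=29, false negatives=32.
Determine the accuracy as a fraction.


Accuracy = (TP + TN) / (TP + TN + FP + FN) = (108 + 70) / 239 = 178/239.

178/239


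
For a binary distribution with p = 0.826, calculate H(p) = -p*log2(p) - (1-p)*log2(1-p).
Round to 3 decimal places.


H = -0.826*log2(0.826) - 0.174*log2(0.174) = 0.667.

0.667


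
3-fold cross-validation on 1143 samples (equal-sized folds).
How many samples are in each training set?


Each validation fold has 1143/3 = 381 samples. Training set = 1143 - 381 = 762.

762


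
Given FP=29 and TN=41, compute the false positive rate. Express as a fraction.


FPR = FP / (FP + TN) = 29 / 70 = 29/70.

29/70


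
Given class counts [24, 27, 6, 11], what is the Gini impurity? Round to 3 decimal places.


Total = 68. Proportions: 24/68, 27/68, 6/68, 11/68. sum(p_i^2) = 0.3162. Gini = 1 - 0.3162 = 0.6838, which rounds to 0.684.

0.684


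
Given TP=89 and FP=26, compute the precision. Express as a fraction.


Precision = TP / (TP + FP) = 89 / 115 = 89/115.

89/115


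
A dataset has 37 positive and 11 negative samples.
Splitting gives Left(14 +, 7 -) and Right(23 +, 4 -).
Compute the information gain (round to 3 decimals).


H(parent) = 0.7766. H(left) = 0.9183, H(right) = 0.6052. Weighted = (21/48)*0.9183 + (27/48)*0.6052 = 0.7422. IG = 0.7766 - 0.7422 = 0.0344, which rounds to 0.034.

0.034


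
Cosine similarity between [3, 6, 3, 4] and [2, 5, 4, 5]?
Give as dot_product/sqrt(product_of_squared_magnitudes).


dot = 68. |a|^2 = 70, |b|^2 = 70. cos = 68/sqrt(4900).

68/sqrt(4900)


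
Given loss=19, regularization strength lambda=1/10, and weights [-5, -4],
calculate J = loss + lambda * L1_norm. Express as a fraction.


L1 norm = sum(|w|) = 9. J = 19 + 1/10 * 9 = 199/10.

199/10


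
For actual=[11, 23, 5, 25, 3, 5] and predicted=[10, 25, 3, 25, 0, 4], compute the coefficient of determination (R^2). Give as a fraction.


Mean(y) = 12. SS_res = 19. SS_tot = 470. R^2 = 1 - 19/(470) = 451/470.

451/470


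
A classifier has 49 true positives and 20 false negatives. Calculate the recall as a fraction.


Recall = TP / (TP + FN) = 49 / 69 = 49/69.

49/69


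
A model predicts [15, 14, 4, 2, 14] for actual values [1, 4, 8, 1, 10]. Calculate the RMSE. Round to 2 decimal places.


MSE = 65.8000. RMSE = sqrt(65.8000) = 8.11.

8.11


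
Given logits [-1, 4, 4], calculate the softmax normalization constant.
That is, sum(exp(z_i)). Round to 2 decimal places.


Denom = e^-1=0.3679 + e^4=54.5982 + e^4=54.5982. Sum = 109.5643, which rounds to 109.56.

109.56


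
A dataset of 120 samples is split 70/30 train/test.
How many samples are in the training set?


Test set = 120 * 30% = 36. Training set = 120 - 36 = 84.

84


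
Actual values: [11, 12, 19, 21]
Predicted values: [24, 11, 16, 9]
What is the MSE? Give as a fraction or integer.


MSE = (1/4) * ((11-24)^2=169 + (12-11)^2=1 + (19-16)^2=9 + (21-9)^2=144). Sum = 323. MSE = 323/4.

323/4


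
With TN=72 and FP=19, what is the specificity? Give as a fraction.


Specificity = TN / (TN + FP) = 72 / 91 = 72/91.

72/91


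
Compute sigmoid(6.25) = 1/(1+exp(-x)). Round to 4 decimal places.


sigma(6.25) = 1/(1+e^(-6.25)) = 1/(1+0.001930) = 1/1.001930 = 0.9981.

0.9981


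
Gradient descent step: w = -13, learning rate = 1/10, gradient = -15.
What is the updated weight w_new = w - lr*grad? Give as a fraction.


w_new = -13 - 1/10 * -15 = -13 - -3/2 = -23/2.

-23/2


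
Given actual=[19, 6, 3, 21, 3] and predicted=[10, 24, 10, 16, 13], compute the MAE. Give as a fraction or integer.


MAE = (1/5) * (|19-10|=9 + |6-24|=18 + |3-10|=7 + |21-16|=5 + |3-13|=10). Sum = 49. MAE = 49/5.

49/5


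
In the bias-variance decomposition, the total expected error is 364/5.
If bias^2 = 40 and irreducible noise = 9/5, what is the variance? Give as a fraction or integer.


Total error = bias^2 + variance + irreducible noise. So variance = 364/5 - 40 - 9/5 = 31.

31


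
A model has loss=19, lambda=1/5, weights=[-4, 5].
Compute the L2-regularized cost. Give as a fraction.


L2 sq norm = sum(w^2) = 41. J = 19 + 1/5 * 41 = 136/5.

136/5


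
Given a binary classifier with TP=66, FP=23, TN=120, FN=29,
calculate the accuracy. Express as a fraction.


Accuracy = (TP + TN) / (TP + TN + FP + FN) = (66 + 120) / 238 = 93/119.

93/119


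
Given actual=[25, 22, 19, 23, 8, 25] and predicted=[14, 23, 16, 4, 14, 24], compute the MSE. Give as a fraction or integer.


MSE = (1/6) * ((25-14)^2=121 + (22-23)^2=1 + (19-16)^2=9 + (23-4)^2=361 + (8-14)^2=36 + (25-24)^2=1). Sum = 529. MSE = 529/6.

529/6


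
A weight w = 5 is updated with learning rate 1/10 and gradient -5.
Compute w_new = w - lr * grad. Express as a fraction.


w_new = 5 - 1/10 * -5 = 5 - -1/2 = 11/2.

11/2


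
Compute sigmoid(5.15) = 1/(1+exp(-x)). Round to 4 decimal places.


sigma(5.15) = 1/(1+e^(-5.15)) = 1/(1+0.005799) = 1/1.005799 = 0.9942.

0.9942


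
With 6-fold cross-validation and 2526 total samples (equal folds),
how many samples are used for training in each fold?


Each validation fold has 2526/6 = 421 samples. Training set = 2526 - 421 = 2105.

2105


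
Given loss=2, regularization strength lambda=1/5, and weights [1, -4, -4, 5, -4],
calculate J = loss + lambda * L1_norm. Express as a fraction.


L1 norm = sum(|w|) = 18. J = 2 + 1/5 * 18 = 28/5.

28/5


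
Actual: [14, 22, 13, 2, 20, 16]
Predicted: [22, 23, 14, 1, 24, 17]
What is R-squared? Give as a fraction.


Mean(y) = 29/2. SS_res = 84. SS_tot = 495/2. R^2 = 1 - 84/(495/2) = 109/165.

109/165


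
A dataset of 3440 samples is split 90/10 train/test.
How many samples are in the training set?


Test set = 3440 * 10% = 344. Training set = 3440 - 344 = 3096.

3096


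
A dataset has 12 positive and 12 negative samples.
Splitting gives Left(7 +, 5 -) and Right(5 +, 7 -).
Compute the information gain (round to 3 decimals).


H(parent) = 1.0000. H(left) = 0.9799, H(right) = 0.9799. Weighted = (12/24)*0.9799 + (12/24)*0.9799 = 0.9799. IG = 1.0000 - 0.9799 = 0.0201, which rounds to 0.020.

0.020


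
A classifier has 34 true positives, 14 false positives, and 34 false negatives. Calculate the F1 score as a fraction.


Precision = 34/48 = 17/24. Recall = 34/68 = 1/2. F1 = 2*P*R/(P+R) = 17/29.

17/29


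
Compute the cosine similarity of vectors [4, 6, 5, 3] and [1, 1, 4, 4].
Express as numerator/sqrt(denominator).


dot = 42. |a|^2 = 86, |b|^2 = 34. cos = 42/sqrt(2924).

42/sqrt(2924)


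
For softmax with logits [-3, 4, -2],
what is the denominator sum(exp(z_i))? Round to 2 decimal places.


Denom = e^-3=0.0498 + e^4=54.5982 + e^-2=0.1353. Sum = 54.7833, which rounds to 54.78.

54.78


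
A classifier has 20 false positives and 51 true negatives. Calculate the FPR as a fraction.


FPR = FP / (FP + TN) = 20 / 71 = 20/71.

20/71


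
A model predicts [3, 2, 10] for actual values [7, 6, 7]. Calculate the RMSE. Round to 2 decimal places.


MSE = 13.6667. RMSE = sqrt(13.6667) = 3.70.

3.70


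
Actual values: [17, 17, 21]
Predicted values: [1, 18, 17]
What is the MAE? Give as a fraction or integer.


MAE = (1/3) * (|17-1|=16 + |17-18|=1 + |21-17|=4). Sum = 21. MAE = 7.

7


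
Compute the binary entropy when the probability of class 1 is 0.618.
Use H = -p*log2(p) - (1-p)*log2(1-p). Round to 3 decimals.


H = -0.618*log2(0.618) - 0.382*log2(0.382) = 0.959.

0.959


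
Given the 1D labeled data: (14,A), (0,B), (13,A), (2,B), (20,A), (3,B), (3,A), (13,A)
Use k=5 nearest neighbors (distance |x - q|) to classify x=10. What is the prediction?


Distances: |14-10|=4, |0-10|=10, |13-10|=3, |2-10|=8, |20-10|=10, |3-10|=7, |3-10|=7, |13-10|=3. 5 nearest: (13,A), (13,A), (14,A), (3,A), (3,B). Counts: {'A': 4, 'B': 1}. Majority class: A.

A


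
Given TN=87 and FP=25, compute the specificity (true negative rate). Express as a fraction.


Specificity = TN / (TN + FP) = 87 / 112 = 87/112.

87/112


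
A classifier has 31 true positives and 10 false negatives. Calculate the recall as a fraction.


Recall = TP / (TP + FN) = 31 / 41 = 31/41.

31/41


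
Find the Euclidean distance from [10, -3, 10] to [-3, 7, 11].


d = sqrt(sum of squared differences). (10--3)^2=169, (-3-7)^2=100, (10-11)^2=1. Sum = 270.

sqrt(270)


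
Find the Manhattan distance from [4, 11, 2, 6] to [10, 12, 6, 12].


d = sum of absolute differences: |4-10|=6 + |11-12|=1 + |2-6|=4 + |6-12|=6 = 17.

17


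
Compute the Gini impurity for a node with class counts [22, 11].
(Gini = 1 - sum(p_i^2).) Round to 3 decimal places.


Total = 33. Proportions: 22/33, 11/33. sum(p_i^2) = 0.5556. Gini = 1 - 0.5556 = 0.4444, which rounds to 0.444.

0.444


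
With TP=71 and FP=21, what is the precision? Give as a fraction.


Precision = TP / (TP + FP) = 71 / 92 = 71/92.

71/92


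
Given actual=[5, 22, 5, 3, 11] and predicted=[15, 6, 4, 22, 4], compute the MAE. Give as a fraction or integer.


MAE = (1/5) * (|5-15|=10 + |22-6|=16 + |5-4|=1 + |3-22|=19 + |11-4|=7). Sum = 53. MAE = 53/5.

53/5


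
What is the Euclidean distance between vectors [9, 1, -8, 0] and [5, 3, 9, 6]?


d = sqrt(sum of squared differences). (9-5)^2=16, (1-3)^2=4, (-8-9)^2=289, (0-6)^2=36. Sum = 345.

sqrt(345)


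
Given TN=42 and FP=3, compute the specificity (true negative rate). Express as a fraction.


Specificity = TN / (TN + FP) = 42 / 45 = 14/15.

14/15


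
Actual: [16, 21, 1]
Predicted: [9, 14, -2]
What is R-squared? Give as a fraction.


Mean(y) = 38/3. SS_res = 107. SS_tot = 650/3. R^2 = 1 - 107/(650/3) = 329/650.

329/650


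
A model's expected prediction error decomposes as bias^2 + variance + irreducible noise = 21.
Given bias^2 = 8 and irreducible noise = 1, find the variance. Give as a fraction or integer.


Total error = bias^2 + variance + irreducible noise. So variance = 21 - 8 - 1 = 12.

12


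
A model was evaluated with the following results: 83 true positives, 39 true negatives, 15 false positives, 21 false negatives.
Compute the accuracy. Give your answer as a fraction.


Accuracy = (TP + TN) / (TP + TN + FP + FN) = (83 + 39) / 158 = 61/79.

61/79


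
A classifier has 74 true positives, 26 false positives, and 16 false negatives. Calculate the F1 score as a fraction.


Precision = 74/100 = 37/50. Recall = 74/90 = 37/45. F1 = 2*P*R/(P+R) = 74/95.

74/95


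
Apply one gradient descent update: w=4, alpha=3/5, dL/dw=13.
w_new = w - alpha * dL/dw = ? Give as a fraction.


w_new = 4 - 3/5 * 13 = 4 - 39/5 = -19/5.

-19/5


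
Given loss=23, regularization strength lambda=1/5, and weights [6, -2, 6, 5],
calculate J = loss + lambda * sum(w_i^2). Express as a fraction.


L2 sq norm = sum(w^2) = 101. J = 23 + 1/5 * 101 = 216/5.

216/5


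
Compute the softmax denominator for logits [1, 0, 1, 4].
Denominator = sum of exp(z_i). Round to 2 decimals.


Denom = e^1=2.7183 + e^0=1.0000 + e^1=2.7183 + e^4=54.5982. Sum = 61.0348, which rounds to 61.03.

61.03


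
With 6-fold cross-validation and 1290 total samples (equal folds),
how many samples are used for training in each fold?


Each validation fold has 1290/6 = 215 samples. Training set = 1290 - 215 = 1075.

1075


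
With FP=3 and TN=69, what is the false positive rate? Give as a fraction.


FPR = FP / (FP + TN) = 3 / 72 = 1/24.

1/24


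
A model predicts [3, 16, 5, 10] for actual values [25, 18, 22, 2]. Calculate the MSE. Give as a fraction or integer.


MSE = (1/4) * ((25-3)^2=484 + (18-16)^2=4 + (22-5)^2=289 + (2-10)^2=64). Sum = 841. MSE = 841/4.

841/4


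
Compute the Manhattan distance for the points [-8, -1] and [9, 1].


d = sum of absolute differences: |-8-9|=17 + |-1-1|=2 = 19.

19


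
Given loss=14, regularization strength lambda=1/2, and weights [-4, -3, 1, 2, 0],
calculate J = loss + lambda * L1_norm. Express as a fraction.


L1 norm = sum(|w|) = 10. J = 14 + 1/2 * 10 = 19.

19


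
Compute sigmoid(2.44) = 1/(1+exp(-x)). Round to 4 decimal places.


sigma(2.44) = 1/(1+e^(-2.44)) = 1/(1+0.087161) = 1/1.087161 = 0.9198.

0.9198


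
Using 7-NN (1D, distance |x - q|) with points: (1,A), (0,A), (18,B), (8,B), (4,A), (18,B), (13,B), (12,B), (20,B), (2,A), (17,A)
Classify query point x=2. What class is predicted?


Distances: |1-2|=1, |0-2|=2, |18-2|=16, |8-2|=6, |4-2|=2, |18-2|=16, |13-2|=11, |12-2|=10, |20-2|=18, |2-2|=0, |17-2|=15. 7 nearest: (2,A), (1,A), (0,A), (4,A), (8,B), (12,B), (13,B). Counts: {'A': 4, 'B': 3}. Majority class: A.

A


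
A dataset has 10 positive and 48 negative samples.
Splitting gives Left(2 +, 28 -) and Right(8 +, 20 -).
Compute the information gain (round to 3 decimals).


H(parent) = 0.6632. H(left) = 0.3534, H(right) = 0.8631. Weighted = (30/58)*0.3534 + (28/58)*0.8631 = 0.5995. IG = 0.6632 - 0.5995 = 0.0637, which rounds to 0.064.

0.064


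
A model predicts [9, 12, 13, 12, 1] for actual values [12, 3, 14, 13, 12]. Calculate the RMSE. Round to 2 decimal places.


MSE = 42.6000. RMSE = sqrt(42.6000) = 6.53.

6.53


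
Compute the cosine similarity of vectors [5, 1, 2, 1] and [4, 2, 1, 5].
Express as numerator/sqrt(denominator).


dot = 29. |a|^2 = 31, |b|^2 = 46. cos = 29/sqrt(1426).

29/sqrt(1426)


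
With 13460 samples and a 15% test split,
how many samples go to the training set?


Test set = 13460 * 15% = 2019. Training set = 13460 - 2019 = 11441.

11441


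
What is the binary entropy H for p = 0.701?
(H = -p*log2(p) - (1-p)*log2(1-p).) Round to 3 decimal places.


H = -0.701*log2(0.701) - 0.299*log2(0.299) = 0.880.

0.880


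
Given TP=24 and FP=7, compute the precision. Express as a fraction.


Precision = TP / (TP + FP) = 24 / 31 = 24/31.

24/31


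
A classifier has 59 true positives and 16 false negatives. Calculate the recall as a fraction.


Recall = TP / (TP + FN) = 59 / 75 = 59/75.

59/75


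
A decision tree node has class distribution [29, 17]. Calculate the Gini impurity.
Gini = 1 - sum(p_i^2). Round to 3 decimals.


Total = 46. Proportions: 29/46, 17/46. sum(p_i^2) = 0.5340. Gini = 1 - 0.5340 = 0.4660, which rounds to 0.466.

0.466


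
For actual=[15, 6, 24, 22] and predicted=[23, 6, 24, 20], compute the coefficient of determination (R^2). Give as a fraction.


Mean(y) = 67/4. SS_res = 68. SS_tot = 795/4. R^2 = 1 - 68/(795/4) = 523/795.

523/795


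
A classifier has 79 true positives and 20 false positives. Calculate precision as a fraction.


Precision = TP / (TP + FP) = 79 / 99 = 79/99.

79/99


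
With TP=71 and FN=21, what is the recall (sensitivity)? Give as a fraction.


Recall = TP / (TP + FN) = 71 / 92 = 71/92.

71/92


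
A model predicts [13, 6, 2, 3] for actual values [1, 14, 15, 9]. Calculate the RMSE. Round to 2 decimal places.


MSE = 103.2500. RMSE = sqrt(103.2500) = 10.16.

10.16


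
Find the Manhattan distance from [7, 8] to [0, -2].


d = sum of absolute differences: |7-0|=7 + |8--2|=10 = 17.

17


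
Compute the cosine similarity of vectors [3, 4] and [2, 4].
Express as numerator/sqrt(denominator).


dot = 22. |a|^2 = 25, |b|^2 = 20. cos = 22/sqrt(500).

22/sqrt(500)


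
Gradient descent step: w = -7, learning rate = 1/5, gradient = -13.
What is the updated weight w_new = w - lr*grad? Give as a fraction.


w_new = -7 - 1/5 * -13 = -7 - -13/5 = -22/5.

-22/5


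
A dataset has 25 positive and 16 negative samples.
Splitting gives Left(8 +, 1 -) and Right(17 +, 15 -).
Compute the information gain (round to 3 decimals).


H(parent) = 0.9650. H(left) = 0.5033, H(right) = 0.9972. Weighted = (9/41)*0.5033 + (32/41)*0.9972 = 0.8888. IG = 0.9650 - 0.8888 = 0.0762, which rounds to 0.076.

0.076


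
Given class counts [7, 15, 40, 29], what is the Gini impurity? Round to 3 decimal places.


Total = 91. Proportions: 7/91, 15/91, 40/91, 29/91. sum(p_i^2) = 0.3279. Gini = 1 - 0.3279 = 0.6721, which rounds to 0.672.

0.672


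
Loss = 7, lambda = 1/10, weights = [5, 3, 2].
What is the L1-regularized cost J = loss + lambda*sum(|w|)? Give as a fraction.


L1 norm = sum(|w|) = 10. J = 7 + 1/10 * 10 = 8.

8


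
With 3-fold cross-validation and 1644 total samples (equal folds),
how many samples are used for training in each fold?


Each validation fold has 1644/3 = 548 samples. Training set = 1644 - 548 = 1096.

1096


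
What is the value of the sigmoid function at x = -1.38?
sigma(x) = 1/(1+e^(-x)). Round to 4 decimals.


sigma(-1.38) = 1/(1+e^(1.38)) = 1/(1+3.974902) = 1/4.974902 = 0.2010.

0.2010


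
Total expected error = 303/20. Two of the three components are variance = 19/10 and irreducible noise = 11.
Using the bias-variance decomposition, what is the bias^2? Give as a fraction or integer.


Total error = bias^2 + variance + irreducible noise. So bias^2 = 303/20 - 19/10 - 11 = 9/4.

9/4


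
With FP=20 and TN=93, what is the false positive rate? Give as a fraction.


FPR = FP / (FP + TN) = 20 / 113 = 20/113.

20/113


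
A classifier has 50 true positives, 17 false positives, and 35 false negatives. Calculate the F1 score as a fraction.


Precision = 50/67 = 50/67. Recall = 50/85 = 10/17. F1 = 2*P*R/(P+R) = 25/38.

25/38


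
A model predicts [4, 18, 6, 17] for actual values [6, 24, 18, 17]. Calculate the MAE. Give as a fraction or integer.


MAE = (1/4) * (|6-4|=2 + |24-18|=6 + |18-6|=12 + |17-17|=0). Sum = 20. MAE = 5.

5


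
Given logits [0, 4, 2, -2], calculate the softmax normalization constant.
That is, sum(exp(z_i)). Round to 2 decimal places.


Denom = e^0=1.0000 + e^4=54.5982 + e^2=7.3891 + e^-2=0.1353. Sum = 63.1226, which rounds to 63.12.

63.12


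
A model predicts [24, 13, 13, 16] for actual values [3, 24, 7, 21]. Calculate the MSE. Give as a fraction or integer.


MSE = (1/4) * ((3-24)^2=441 + (24-13)^2=121 + (7-13)^2=36 + (21-16)^2=25). Sum = 623. MSE = 623/4.

623/4


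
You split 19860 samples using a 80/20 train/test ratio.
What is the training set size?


Test set = 19860 * 20% = 3972. Training set = 19860 - 3972 = 15888.

15888


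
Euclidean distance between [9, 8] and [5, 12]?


d = sqrt(sum of squared differences). (9-5)^2=16, (8-12)^2=16. Sum = 32.

sqrt(32)


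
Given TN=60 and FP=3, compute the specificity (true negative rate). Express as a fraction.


Specificity = TN / (TN + FP) = 60 / 63 = 20/21.

20/21


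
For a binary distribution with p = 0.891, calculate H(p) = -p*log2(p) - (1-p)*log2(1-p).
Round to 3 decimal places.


H = -0.891*log2(0.891) - 0.109*log2(0.109) = 0.497.

0.497


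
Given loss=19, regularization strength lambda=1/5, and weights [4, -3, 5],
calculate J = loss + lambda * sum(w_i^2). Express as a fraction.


L2 sq norm = sum(w^2) = 50. J = 19 + 1/5 * 50 = 29.

29


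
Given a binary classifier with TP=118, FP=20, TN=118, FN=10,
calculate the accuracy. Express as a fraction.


Accuracy = (TP + TN) / (TP + TN + FP + FN) = (118 + 118) / 266 = 118/133.

118/133


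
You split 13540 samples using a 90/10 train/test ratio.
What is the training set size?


Test set = 13540 * 10% = 1354. Training set = 13540 - 1354 = 12186.

12186


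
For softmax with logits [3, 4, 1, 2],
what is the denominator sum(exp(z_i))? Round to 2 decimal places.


Denom = e^3=20.0855 + e^4=54.5982 + e^1=2.7183 + e^2=7.3891. Sum = 84.7911, which rounds to 84.79.

84.79


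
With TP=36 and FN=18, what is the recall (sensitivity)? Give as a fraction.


Recall = TP / (TP + FN) = 36 / 54 = 2/3.

2/3


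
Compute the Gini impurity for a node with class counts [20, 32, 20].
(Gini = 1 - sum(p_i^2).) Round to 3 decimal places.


Total = 72. Proportions: 20/72, 32/72, 20/72. sum(p_i^2) = 0.3519. Gini = 1 - 0.3519 = 0.6481, which rounds to 0.648.

0.648


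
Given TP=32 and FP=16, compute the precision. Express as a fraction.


Precision = TP / (TP + FP) = 32 / 48 = 2/3.

2/3


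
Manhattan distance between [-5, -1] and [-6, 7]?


d = sum of absolute differences: |-5--6|=1 + |-1-7|=8 = 9.

9


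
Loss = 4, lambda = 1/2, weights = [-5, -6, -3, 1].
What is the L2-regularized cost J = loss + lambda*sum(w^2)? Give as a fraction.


L2 sq norm = sum(w^2) = 71. J = 4 + 1/2 * 71 = 79/2.

79/2


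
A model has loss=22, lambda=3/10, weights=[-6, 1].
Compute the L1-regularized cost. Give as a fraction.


L1 norm = sum(|w|) = 7. J = 22 + 3/10 * 7 = 241/10.

241/10


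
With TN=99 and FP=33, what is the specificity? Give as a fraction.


Specificity = TN / (TN + FP) = 99 / 132 = 3/4.

3/4


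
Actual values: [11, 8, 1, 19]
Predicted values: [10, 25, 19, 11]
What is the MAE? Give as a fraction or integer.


MAE = (1/4) * (|11-10|=1 + |8-25|=17 + |1-19|=18 + |19-11|=8). Sum = 44. MAE = 11.

11


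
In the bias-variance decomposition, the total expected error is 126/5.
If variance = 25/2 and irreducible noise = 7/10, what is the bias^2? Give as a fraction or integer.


Total error = bias^2 + variance + irreducible noise. So bias^2 = 126/5 - 25/2 - 7/10 = 12.

12


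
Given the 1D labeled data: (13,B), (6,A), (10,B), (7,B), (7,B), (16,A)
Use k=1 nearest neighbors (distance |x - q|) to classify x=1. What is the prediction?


Distances: |13-1|=12, |6-1|=5, |10-1|=9, |7-1|=6, |7-1|=6, |16-1|=15. 1 nearest: (6,A). Counts: {'A': 1}. Majority class: A.

A


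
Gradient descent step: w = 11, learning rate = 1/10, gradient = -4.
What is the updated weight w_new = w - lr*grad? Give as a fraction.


w_new = 11 - 1/10 * -4 = 11 - -2/5 = 57/5.

57/5


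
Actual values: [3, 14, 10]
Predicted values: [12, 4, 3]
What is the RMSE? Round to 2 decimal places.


MSE = 76.6667. RMSE = sqrt(76.6667) = 8.76.

8.76


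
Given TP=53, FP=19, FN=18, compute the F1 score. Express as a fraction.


Precision = 53/72 = 53/72. Recall = 53/71 = 53/71. F1 = 2*P*R/(P+R) = 106/143.

106/143


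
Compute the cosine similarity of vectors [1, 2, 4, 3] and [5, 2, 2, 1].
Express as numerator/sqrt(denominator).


dot = 20. |a|^2 = 30, |b|^2 = 34. cos = 20/sqrt(1020).

20/sqrt(1020)


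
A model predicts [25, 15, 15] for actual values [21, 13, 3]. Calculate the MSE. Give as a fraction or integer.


MSE = (1/3) * ((21-25)^2=16 + (13-15)^2=4 + (3-15)^2=144). Sum = 164. MSE = 164/3.

164/3


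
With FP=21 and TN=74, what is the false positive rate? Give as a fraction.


FPR = FP / (FP + TN) = 21 / 95 = 21/95.

21/95


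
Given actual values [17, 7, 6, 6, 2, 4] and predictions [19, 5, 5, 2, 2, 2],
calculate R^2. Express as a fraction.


Mean(y) = 7. SS_res = 29. SS_tot = 136. R^2 = 1 - 29/(136) = 107/136.

107/136


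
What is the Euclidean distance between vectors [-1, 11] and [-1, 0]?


d = sqrt(sum of squared differences). (-1--1)^2=0, (11-0)^2=121. Sum = 121.

11


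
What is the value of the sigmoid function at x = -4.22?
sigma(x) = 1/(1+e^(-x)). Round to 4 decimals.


sigma(-4.22) = 1/(1+e^(4.22)) = 1/(1+68.033484) = 1/69.033484 = 0.0145.

0.0145
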